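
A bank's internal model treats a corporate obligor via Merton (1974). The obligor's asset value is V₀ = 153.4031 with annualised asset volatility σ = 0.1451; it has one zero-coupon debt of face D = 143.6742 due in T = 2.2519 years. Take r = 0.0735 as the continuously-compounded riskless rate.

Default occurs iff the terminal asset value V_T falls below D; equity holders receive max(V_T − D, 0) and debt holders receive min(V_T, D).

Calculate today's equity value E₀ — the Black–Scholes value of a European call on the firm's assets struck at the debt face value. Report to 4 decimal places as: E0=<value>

Work the structural quantities from V₀ = 153.4031 against face 143.6742:
d₁ = [ln(V₀/D) + (r + σ²/2)T] / (σ√T)
   = [ln(153.4031/143.6742) + (0.0735 + 0.5·0.1451²)·2.2519] / (0.1451·√2.2519)
   = [0.065521 + 0.189220] / 0.217742 = 1.169923
d₂ = d₁ − σ√T = 1.169923 − 0.217742 = 0.952181
N(d₁) = 0.878984,  N(d₂) = 0.829497,  e^(−rT) = 0.847457
E₀ = V₀·N(d₁) − D·e^(−rT)·N(d₂)
   = 153.4031·0.878984 − 143.6742·0.847457·0.829497 = 33.841115

E0=33.8411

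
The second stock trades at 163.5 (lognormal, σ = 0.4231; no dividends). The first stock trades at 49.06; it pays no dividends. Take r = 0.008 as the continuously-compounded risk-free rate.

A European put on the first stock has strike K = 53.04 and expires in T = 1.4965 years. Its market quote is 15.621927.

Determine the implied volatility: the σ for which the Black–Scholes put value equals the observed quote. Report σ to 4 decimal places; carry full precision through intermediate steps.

At σ = 0.5724 the Black–Scholes value reproduces the quote:
σ√T = 0.5724·√1.4965 = 0.700226
d₁ = (ln(S/K) + (r+σ²/2)T) / (σ√T) = (ln(49.06/53.04) + (0.008+0.5724²/2)·1.4965) / 0.700226 = (-0.078002 + 0.257130) / 0.700226 = 0.255814
d₂ = d₁ − σ√T = 0.255814 − 0.700226 = -0.444411
e^{−rT} = 0.988099
N(−d₁) = 0.399047,  N(−d₂) = 0.671627
V = K·e^{−rT}·N(−d₂) − S·N(−d₁) = 35.199181 − 19.577254 = 15.621927 (equal to the quote); since ∂V/∂σ > 0 for all σ, the implied volatility is unique

sigma = 0.5724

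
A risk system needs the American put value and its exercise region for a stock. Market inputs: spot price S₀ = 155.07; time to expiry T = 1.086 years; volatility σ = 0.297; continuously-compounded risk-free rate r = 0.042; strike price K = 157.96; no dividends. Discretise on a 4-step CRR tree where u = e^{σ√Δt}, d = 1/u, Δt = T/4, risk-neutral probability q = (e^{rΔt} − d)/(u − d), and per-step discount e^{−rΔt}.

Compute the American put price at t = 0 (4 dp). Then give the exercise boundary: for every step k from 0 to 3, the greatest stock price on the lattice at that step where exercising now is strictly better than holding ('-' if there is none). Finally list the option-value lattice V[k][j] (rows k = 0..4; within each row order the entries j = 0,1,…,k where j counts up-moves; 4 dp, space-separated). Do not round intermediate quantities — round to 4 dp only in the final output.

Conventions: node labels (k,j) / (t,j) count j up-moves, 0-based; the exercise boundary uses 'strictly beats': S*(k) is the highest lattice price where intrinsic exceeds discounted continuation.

Δt=0.27150  u=1.16737  d=0.85663  q=0.49829  discount=0.98866
step 4 (expiry): payoffs max(K−S,0) = 74.4588 44.1684 2.8900 0.0000 0.0000
step 3: (k=3,j=0): S=97.4769, K−S=60.4831, hold=58.6921 ⇒ V=60.4831 exercise | (k=3,j=1): S=132.8370, K−S=25.1230, hold=23.3320 ⇒ V=25.1230 exercise | (k=3,j=2): S=181.0241, K−S=0.0000, hold=1.4335 ⇒ V=1.4335 continue | (k=3,j=3): S=246.6914, K−S=0.0000, hold=0.0000 ⇒ V=0.0000 continue  boundary S*=132.8370
step 2: (k=2,j=0): S=113.7916, K−S=44.1684, hold=42.3774 ⇒ V=44.1684 exercise | (k=2,j=1): S=155.0700, K−S=2.8900, hold=13.1676 ⇒ V=13.1676 continue | (k=2,j=2): S=211.3223, K−S=0.0000, hold=0.7110 ⇒ V=0.7110 continue  boundary S*=113.7916
step 1: (k=1,j=0): S=132.8370, K−S=25.1230, hold=28.3952 ⇒ V=28.3952 continue | (k=1,j=1): S=181.0241, K−S=0.0000, hold=6.8817 ⇒ V=6.8817 continue  boundary S*=-
step 0: (k=0,j=0): S=155.0700, K−S=2.8900, hold=17.4747 ⇒ V=17.4747 continue  boundary S*=-

price = 17.4747
boundary = - - 113.7916 132.8370
tree:
17.4747
28.3952 6.8817
44.1684 13.1676 0.7110
60.4831 25.1230 1.4335 0.0000
74.4588 44.1684 2.8900 0.0000 0.0000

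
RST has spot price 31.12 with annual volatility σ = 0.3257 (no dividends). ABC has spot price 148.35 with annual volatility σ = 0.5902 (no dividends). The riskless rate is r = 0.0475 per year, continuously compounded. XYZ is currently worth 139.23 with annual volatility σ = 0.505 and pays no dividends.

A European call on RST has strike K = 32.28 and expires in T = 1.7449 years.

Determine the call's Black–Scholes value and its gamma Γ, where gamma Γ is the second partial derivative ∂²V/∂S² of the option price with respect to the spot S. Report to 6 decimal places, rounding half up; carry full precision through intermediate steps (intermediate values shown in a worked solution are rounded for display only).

price = 5.913864
Γ = 0.028285

σ√T = 0.3257·√1.7449 = 0.430232
d₁ = (ln(S/K) + (r+σ²/2)T) / (σ√T) = (ln(31.12/32.28) + (0.0475+0.3257²/2)·1.7449) / 0.430232 = (-0.036597 + 0.175433) / 0.430232 = 0.322699
d₂ = d₁ − σ√T = 0.322699 − 0.430232 = -0.107533
e^{−rT} = 0.920459
N(d₁) = 0.626538,  N(d₂) = 0.457183
Call price V = S·N(d₁) − K·e^{−rT}·N(d₂) = 19.497875 − 13.584011 = 5.913864
φ(d₁) = (1/√(2π))·e^{−d₁²/2} = 0.378702
Γ = φ(d₁) / (S·σ·√T) = 0.028285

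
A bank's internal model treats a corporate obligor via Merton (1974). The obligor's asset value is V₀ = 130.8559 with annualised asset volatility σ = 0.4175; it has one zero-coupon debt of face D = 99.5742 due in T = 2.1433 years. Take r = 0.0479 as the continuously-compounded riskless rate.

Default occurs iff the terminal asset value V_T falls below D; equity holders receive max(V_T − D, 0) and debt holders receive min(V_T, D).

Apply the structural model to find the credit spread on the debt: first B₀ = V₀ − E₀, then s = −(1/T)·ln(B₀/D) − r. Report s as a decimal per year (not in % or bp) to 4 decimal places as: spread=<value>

spread=0.0588

Apply the equity-as-call identities (strike 99.5742, horizon 2.1433 years):
d₁ = [ln(V₀/D) + (r + σ²/2)T] / (σ√T)
   = [ln(130.8559/99.5742) + (0.0479 + 0.5·0.4175²)·2.1433] / (0.4175·√2.1433)
   = [0.273194 + 0.289459] / 0.611221 = 0.920540
d₂ = d₁ − σ√T = 0.920540 − 0.611221 = 0.309319
N(d₁) = 0.821355,  N(d₂) = 0.621461,  e^(−rT) = 0.902430
E₀ = V₀·N(d₁) − D·e^(−rT)·N(d₂)
   = 130.8559·0.821355 − 99.5742·0.902430·0.621461 = 51.635420
B₀ = V₀ − E₀ = 130.8559 − 51.635420 = 79.220480
spread = −(1/T)·ln(B₀/D) − r = −(1/2.1433)·ln(79.220480/99.5742) − 0.0479 = 0.05878980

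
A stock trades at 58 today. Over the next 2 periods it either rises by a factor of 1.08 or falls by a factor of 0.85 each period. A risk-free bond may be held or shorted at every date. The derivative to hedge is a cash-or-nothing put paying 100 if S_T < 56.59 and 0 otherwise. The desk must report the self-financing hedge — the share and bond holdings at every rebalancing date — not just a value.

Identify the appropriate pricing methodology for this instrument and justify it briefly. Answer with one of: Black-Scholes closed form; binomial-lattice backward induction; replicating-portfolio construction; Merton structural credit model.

framework: replicating-portfolio construction

Key observation: the mandate to exhibit the hedge at every date and state singles out the replicating-portfolio construction on the 2-period tree with factors 1.08 and 0.85 from 58.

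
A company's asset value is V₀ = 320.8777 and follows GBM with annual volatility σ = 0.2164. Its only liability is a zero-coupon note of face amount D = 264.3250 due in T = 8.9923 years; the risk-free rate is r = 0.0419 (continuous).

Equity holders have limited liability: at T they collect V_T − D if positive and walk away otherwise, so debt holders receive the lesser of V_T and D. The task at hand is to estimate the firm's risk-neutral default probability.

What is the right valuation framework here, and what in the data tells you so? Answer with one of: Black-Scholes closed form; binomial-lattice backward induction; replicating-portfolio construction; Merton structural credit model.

Key observation: assets follow a GBM and default happens iff V_T < 264.3250; valuing claims on that split (equity as a call, risky debt as the residual) is the structural model's definition.

framework: Merton structural credit model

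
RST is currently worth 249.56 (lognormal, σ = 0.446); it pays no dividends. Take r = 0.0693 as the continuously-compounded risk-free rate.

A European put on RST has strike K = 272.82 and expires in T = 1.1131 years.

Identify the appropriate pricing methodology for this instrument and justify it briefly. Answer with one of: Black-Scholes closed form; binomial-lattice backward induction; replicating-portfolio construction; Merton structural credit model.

Key observation: a European claim on RST (strike 272.82) — a lognormal (GBM) underlying with constant rate and volatility — has an exact closed-form value; no lattice or capital structure is involved.

framework: Black-Scholes closed form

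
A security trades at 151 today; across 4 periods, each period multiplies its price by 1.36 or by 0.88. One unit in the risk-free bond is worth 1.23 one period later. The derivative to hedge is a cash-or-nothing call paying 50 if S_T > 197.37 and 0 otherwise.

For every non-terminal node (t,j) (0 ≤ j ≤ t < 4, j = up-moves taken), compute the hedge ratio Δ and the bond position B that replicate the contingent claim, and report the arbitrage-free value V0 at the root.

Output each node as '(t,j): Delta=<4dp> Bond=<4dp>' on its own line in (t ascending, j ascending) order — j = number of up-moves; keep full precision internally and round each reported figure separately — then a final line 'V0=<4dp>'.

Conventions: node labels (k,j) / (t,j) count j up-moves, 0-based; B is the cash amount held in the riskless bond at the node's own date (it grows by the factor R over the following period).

(0,0): Delta=0.0595 Bond=11.4798
(1,0): Delta=0.2047 Bond=-5.1701
(1,1): Delta=0.0246 Bond=21.2851
(2,0): Delta=0.5281 Bond=-44.1802
(2,1): Delta=0.1269 Bond=7.6885
(2,2): Delta=0.0000 Bond=33.0491
(3,0): Delta=0.0000 Bond=0.0000
(3,1): Delta=0.6550 Bond=-74.5257
(3,2): Delta=0.0000 Bond=40.6504
(3,3): Delta=0.0000 Bond=40.6504
V0=20.4616

Risk-neutral probability p* = (R−d)/(u−d) = (1.23−0.88)/(1.36−0.88) = 0.7292.
Expiry values: V(4,0)=0.0000, V(4,1)=0.0000, V(4,2)=50.0000, V(4,3)=50.0000, V(4,4)=50.0000
(3,0): S=102.9023. Δ = (V_up−V_dn)/(S_up−S_dn) = (0.0000−0.0000)/(139.9471−90.5540) = 0.0000. V = [p*·0.0000 + (1−p*)·0.0000]/1.23 = 0.0000. B = V − Δ·S = 0.0000.
(3,1): S=159.0308. Δ = (V_up−V_dn)/(S_up−S_dn) = (50.0000−0.0000)/(216.2819−139.9471) = 0.6550. V = [p*·50.0000 + (1−p*)·0.0000]/1.23 = 29.6409. B = V − Δ·S = -74.5257.
(3,2): S=245.7748. Δ = (V_up−V_dn)/(S_up−S_dn) = (50.0000−50.0000)/(334.2538−216.2819) = 0.0000. V = [p*·50.0000 + (1−p*)·50.0000]/1.23 = 40.6504. B = V − Δ·S = 40.6504.
(3,3): S=379.8339. Δ = (V_up−V_dn)/(S_up−S_dn) = (50.0000−50.0000)/(516.5740−334.2538) = 0.0000. V = [p*·50.0000 + (1−p*)·50.0000]/1.23 = 40.6504. B = V − Δ·S = 40.6504.
(2,0): S=116.9344. Δ = (V_up−V_dn)/(S_up−S_dn) = (29.6409−0.0000)/(159.0308−102.9023) = 0.5281. V = [p*·29.6409 + (1−p*)·0.0000]/1.23 = 17.5717. B = V − Δ·S = -44.1802.
(2,1): S=180.7168. Δ = (V_up−V_dn)/(S_up−S_dn) = (40.6504−29.6409)/(245.7748−159.0308) = 0.1269. V = [p*·40.6504 + (1−p*)·29.6409]/1.23 = 30.6249. B = V − Δ·S = 7.6885.
(2,2): S=279.2896. Δ = (V_up−V_dn)/(S_up−S_dn) = (40.6504−40.6504)/(379.8339−245.7748) = 0.0000. V = [p*·40.6504 + (1−p*)·40.6504]/1.23 = 33.0491. B = V − Δ·S = 33.0491.
(1,0): S=132.8800. Δ = (V_up−V_dn)/(S_up−S_dn) = (30.6249−17.5717)/(180.7168−116.9344) = 0.2047. V = [p*·30.6249 + (1−p*)·17.5717]/1.23 = 22.0241. B = V − Δ·S = -5.1701.
(1,1): S=205.3600. Δ = (V_up−V_dn)/(S_up−S_dn) = (33.0491−30.6249)/(279.2896−180.7168) = 0.0246. V = [p*·33.0491 + (1−p*)·30.6249]/1.23 = 26.3354. B = V − Δ·S = 21.2851.
(0,0): S=151.0000. Δ = (V_up−V_dn)/(S_up−S_dn) = (26.3354−22.0241)/(205.3600−132.8800) = 0.0595. V = [p*·26.3354 + (1−p*)·22.0241]/1.23 = 20.4616. B = V − Δ·S = 11.4798.
Check: Δ(0,0)·S0 + B(0,0) = 20.4616 = V0.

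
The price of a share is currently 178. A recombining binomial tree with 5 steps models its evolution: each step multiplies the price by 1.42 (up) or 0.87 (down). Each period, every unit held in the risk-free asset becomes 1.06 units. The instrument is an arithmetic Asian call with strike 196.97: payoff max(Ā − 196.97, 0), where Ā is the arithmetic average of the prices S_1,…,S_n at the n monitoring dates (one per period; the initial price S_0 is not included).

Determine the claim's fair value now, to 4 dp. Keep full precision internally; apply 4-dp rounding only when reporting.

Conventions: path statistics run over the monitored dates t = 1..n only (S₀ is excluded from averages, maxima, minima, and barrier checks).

With p* = (R−d)/(u−d) = 0.3455, sum probability × payoff across the paths and divide by R^5.
Enumerate all 2^5 = 32 price paths (U = up ×1.42, D = down ×0.87); each path with k up-moves has probability p*^k·(1−p*)^(5−k).
DDDDD: Ā=119.4993, payoff=0.0000, prob=0.120143
UDDDD: Ā=195.0448, payoff=0.0000, prob=0.063409
DUDDD: Ā=175.4648, payoff=0.0000, prob=0.063409
UUDDD: Ā=286.3908, payoff=89.4208, prob=0.033466
DDUDD: Ā=158.4302, payoff=0.0000, prob=0.063409
UDUDD: Ā=258.5872, payoff=61.6172, prob=0.033466
DUUDD: Ā=239.0072, payoff=42.0372, prob=0.033466
UUUDD: Ā=390.1038, payoff=193.1338, prob=0.017663
DDDUD: Ā=143.6101, payoff=0.0000, prob=0.063409
UDDUD: Ā=234.3981, payoff=37.4281, prob=0.033466
DUDUD: Ā=214.8181, payoff=17.8481, prob=0.033466
UUDUD: Ā=350.6227, payoff=153.6527, prob=0.017663
DDUUD: Ā=197.7835, payoff=0.8135, prob=0.033466
UDUUD: Ā=322.8191, payoff=125.8491, prob=0.017663
DUUUD: Ā=303.2391, payoff=106.2691, prob=0.017663
UUUUD: Ā=494.9419, payoff=297.9719, prob=0.009322
DDDDU: Ā=130.7166, payoff=0.0000, prob=0.063409
UDDDU: Ā=213.3536, payoff=16.3836, prob=0.033466
DUDDU: Ā=193.7736, payoff=0.0000, prob=0.033466
UUDDU: Ā=316.2741, payoff=119.3041, prob=0.017663
DDUDU: Ā=176.7390, payoff=0.0000, prob=0.033466
UDUDU: Ā=288.4705, payoff=91.5005, prob=0.017663
DUUDU: Ā=268.8905, payoff=71.9205, prob=0.017663
UUUDU: Ā=438.8787, payoff=241.9087, prob=0.009322
DDDUU: Ā=161.9189, payoff=0.0000, prob=0.033466
UDDUU: Ā=264.2814, payoff=67.3114, prob=0.017663
DUDUU: Ā=244.7014, payoff=47.7314, prob=0.017663
UUDUU: Ā=399.3976, payoff=202.4276, prob=0.009322
DDUUU: Ā=227.6668, payoff=30.6968, prob=0.017663
UDUUU: Ā=371.5940, payoff=174.6240, prob=0.009322
DUUUU: Ā=352.0140, payoff=155.0440, prob=0.009322
UUUUU: Ā=574.5516, payoff=377.5816, prob=0.004920
Price = Σ prob·payoff / R^5 = 38.529954 / 1.338226 = 28.7918

price = 28.7918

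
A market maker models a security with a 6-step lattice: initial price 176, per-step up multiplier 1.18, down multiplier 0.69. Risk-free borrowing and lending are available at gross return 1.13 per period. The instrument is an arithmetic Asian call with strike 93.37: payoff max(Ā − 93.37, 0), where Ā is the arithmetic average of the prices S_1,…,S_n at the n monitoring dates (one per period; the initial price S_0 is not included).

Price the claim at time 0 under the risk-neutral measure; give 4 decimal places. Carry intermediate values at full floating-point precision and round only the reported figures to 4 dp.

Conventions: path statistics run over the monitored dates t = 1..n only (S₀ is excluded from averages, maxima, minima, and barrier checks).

price = 87.6665

No-arbitrage gives p* = (R−d)/(u−d) = 0.8980: enumerate every path, weight its payoff by its p*-probability, and discount by R^6.
Enumerate all 2^6 = 64 price paths (U = up ×1.18, D = down ×0.69); each path with k up-moves has probability p*^k·(1−p*)^(6−k).
DDDDDD: Ā=58.2443, payoff=0.0000, prob=0.000001
UDDDDD: Ā=99.6062, payoff=6.2362, prob=0.000010
DUDDDD: Ā=85.2329, payoff=0.0000, prob=0.000010
UUDDDD: Ā=145.7606, payoff=52.3906, prob=0.000087
DDUDDD: Ā=75.3153, payoff=0.0000, prob=0.000010
UDUDDD: Ā=128.8000, payoff=35.4300, prob=0.000087
DUUDDD: Ā=114.4267, payoff=21.0567, prob=0.000087
UUUDDD: Ā=195.6863, payoff=102.3163, prob=0.000769
DDDUDD: Ā=68.4721, payoff=0.0000, prob=0.000010
UDDUDD: Ā=117.0973, payoff=23.7273, prob=0.000087
DUDUDD: Ā=102.7239, payoff=9.3539, prob=0.000087
UUDUDD: Ā=175.6728, payoff=82.3028, prob=0.000769
DDUUDD: Ā=92.8063, payoff=0.0000, prob=0.000087
UDUUDD: Ā=158.7123, payoff=65.3423, prob=0.000769
DUUUDD: Ā=144.3390, payoff=50.9690, prob=0.000769
UUUUDD: Ā=246.8405, payoff=153.4705, prob=0.006770
DDDDUD: Ā=63.7504, payoff=0.0000, prob=0.000010
UDDDUD: Ā=109.0224, payoff=15.6524, prob=0.000087
DUDDUD: Ā=94.6490, payoff=1.2790, prob=0.000087
UUDDUD: Ā=161.8636, payoff=68.4936, prob=0.000769
DDUDUD: Ā=84.7314, payoff=0.0000, prob=0.000087
UDUDUD: Ā=144.9030, payoff=51.5330, prob=0.000769
DUUDUD: Ā=130.5297, payoff=37.1597, prob=0.000769
UUUDUD: Ā=223.2247, payoff=129.8547, prob=0.006770
DDDUUD: Ā=77.8883, payoff=0.0000, prob=0.000087
UDDUUD: Ā=133.2003, payoff=39.8303, prob=0.000769
DUDUUD: Ā=118.8269, payoff=25.4569, prob=0.000769
UUDUUD: Ā=203.2113, payoff=109.8413, prob=0.006770
DDUUUD: Ā=108.9093, payoff=15.5393, prob=0.000769
UDUUUD: Ā=186.2507, payoff=92.8807, prob=0.006770
DUUUUD: Ā=171.8774, payoff=78.5074, prob=0.006770
UUUUUD: Ā=293.9353, payoff=200.5653, prob=0.059574
DDDDDU: Ā=60.4923, payoff=0.0000, prob=0.000010
UDDDDU: Ā=103.4507, payoff=10.0807, prob=0.000087
DUDDDU: Ā=89.0773, payoff=0.0000, prob=0.000087
UUDDDU: Ā=152.3352, payoff=58.9652, prob=0.000769
DDUDDU: Ā=79.1597, payoff=0.0000, prob=0.000087
UDUDDU: Ā=135.3746, payoff=42.0046, prob=0.000769
DUUDDU: Ā=121.0013, payoff=27.6313, prob=0.000769
UUUDDU: Ā=206.9298, payoff=113.5598, prob=0.006770
DDDUDU: Ā=72.3166, payoff=0.0000, prob=0.000087
UDDUDU: Ā=123.6719, payoff=30.3019, prob=0.000769
DUDUDU: Ā=109.2985, payoff=15.9285, prob=0.000769
UUDUDU: Ā=186.9163, payoff=93.5463, prob=0.006770
DDUUDU: Ā=99.3809, payoff=6.0109, prob=0.000769
UDUUDU: Ā=169.9558, payoff=76.5858, prob=0.006770
DUUUDU: Ā=155.5825, payoff=62.2125, prob=0.006770
UUUUDU: Ā=266.0686, payoff=172.6986, prob=0.059574
DDDDUU: Ā=67.5948, payoff=0.0000, prob=0.000087
UDDDUU: Ā=115.5970, payoff=22.2270, prob=0.000769
DUDDUU: Ā=101.2236, payoff=7.8536, prob=0.000769
UUDDUU: Ā=173.1071, payoff=79.7371, prob=0.006770
DDUDUU: Ā=91.3060, payoff=0.0000, prob=0.000769
UDUDUU: Ā=156.1465, payoff=62.7765, prob=0.006770
DUUDUU: Ā=141.7732, payoff=48.4032, prob=0.006770
UUUDUU: Ā=242.4527, payoff=149.0827, prob=0.059574
DDDUUU: Ā=84.4629, payoff=0.0000, prob=0.000769
UDDUUU: Ā=144.4438, payoff=51.0738, prob=0.006770
DUDUUU: Ā=130.0704, payoff=36.7004, prob=0.006770
UUDUUU: Ā=222.4393, payoff=129.0693, prob=0.059574
DDUUUU: Ā=120.1528, payoff=26.7828, prob=0.006770
UDUUUU: Ā=205.4788, payoff=112.1088, prob=0.059574
DUUUUU: Ā=191.1054, payoff=97.7354, prob=0.059574
UUUUUU: Ā=326.8180, payoff=233.4480, prob=0.524251
Price = Σ prob·payoff / R^6 = 182.517432 / 2.081952 = 87.6665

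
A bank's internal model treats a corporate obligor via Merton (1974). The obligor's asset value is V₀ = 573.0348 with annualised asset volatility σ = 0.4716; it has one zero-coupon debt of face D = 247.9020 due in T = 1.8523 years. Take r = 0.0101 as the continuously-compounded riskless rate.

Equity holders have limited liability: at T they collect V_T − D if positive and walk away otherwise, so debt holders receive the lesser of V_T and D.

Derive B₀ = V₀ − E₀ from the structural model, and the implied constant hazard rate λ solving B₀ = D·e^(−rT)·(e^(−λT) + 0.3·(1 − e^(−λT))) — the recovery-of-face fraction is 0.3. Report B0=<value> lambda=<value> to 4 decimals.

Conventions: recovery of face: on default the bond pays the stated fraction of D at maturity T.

B0=233.5318 lambda=0.0319

Work the structural quantities from V₀ = 573.0348 against face 247.9020:
d₁ = [ln(V₀/D) + (r + σ²/2)T] / (σ√T)
   = [ln(573.0348/247.9020) + (0.0101 + 0.5·0.4716²)·1.8523] / (0.4716·√1.8523)
   = [0.837913 + 0.224690] / 0.641844 = 1.655547
d₂ = d₁ − σ√T = 1.655547 − 0.641844 = 1.013703
N(d₁) = 0.951093,  N(d₂) = 0.844638,  e^(−rT) = 0.981466
E₀ = V₀·N(d₁) − D·e^(−rT)·N(d₂)
   = 573.0348·0.951093 − 247.9020·0.981466·0.844638 = 339.502966
B₀ = V₀ − E₀ = 573.0348 − 339.502966 = 233.531834
e^(−λT) = (B₀·e^(rT)/D − 0.3)/(1 − 0.3) = (233.5318·1.018884/247.9020 − 0.3)/0.7 = 0.94260342
λ = −ln(0.94260342)/1.8523 = 0.031911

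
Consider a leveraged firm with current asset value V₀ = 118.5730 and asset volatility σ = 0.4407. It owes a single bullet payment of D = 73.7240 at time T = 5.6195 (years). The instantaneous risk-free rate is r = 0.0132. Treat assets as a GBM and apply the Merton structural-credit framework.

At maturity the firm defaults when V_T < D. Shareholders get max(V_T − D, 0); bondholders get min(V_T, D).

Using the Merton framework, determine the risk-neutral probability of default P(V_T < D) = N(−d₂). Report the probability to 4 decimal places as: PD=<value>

With assets at 118.5730 and a single debt payment of 73.7240 at 5.6195 years:
d₁ = [ln(V₀/D) + (r + σ²/2)T] / (σ√T)
   = [ln(118.5730/73.7240) + (0.0132 + 0.5·0.4407²)·5.6195] / (0.4407·√5.6195)
   = [0.475200 + 0.619877] / 1.044701 = 1.048221
d₂ = d₁ − σ√T = 1.048221 − 1.044701 = 0.003521
risk-neutral PD = N(−d₂) = N(-0.003521) = 0.498595

PD=0.4986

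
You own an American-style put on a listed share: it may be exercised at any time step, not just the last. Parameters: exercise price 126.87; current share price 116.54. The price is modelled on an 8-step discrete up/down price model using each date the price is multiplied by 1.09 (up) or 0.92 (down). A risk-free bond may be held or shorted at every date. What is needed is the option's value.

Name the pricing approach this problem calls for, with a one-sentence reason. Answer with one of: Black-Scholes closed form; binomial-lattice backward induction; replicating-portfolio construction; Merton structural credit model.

Key observation: the put (strike 126.87 on spot 116.54) is American-style on a 8-step discrete price model, so the early-exercise decision at every node requires stepwise backward valuation — a closed form cannot price the exercise right.

framework: binomial-lattice backward induction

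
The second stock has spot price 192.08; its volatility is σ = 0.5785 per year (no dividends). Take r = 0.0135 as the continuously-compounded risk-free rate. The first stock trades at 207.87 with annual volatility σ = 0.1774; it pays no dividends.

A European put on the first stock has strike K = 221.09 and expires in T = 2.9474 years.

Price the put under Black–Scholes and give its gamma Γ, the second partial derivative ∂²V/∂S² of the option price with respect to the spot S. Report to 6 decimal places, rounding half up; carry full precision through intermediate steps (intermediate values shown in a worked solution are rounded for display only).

σ√T = 0.1774·√2.9474 = 0.304560
d₁ = (ln(S/K) + (r+σ²/2)T) / (σ√T) = (ln(207.87/221.09) + (0.0135+0.1774²/2)·2.9474) / 0.304560 = (-0.061657 + 0.086168) / 0.304560 = 0.080481
d₂ = d₁ − σ√T = 0.080481 − 0.304560 = -0.224079
e^{−rT} = 0.960991
N(−d₁) = 0.467927,  N(−d₂) = 0.588652
Put price V = K·e^{−rT}·N(−d₂) − S·N(−d₁) = 125.068298 − 97.268039 = 27.800259
φ(d₁) = (1/√(2π))·e^{−d₁²/2} = 0.397652
Γ = φ(d₁) / (S·σ·√T) = 0.006281

price = 27.800259
Γ = 0.006281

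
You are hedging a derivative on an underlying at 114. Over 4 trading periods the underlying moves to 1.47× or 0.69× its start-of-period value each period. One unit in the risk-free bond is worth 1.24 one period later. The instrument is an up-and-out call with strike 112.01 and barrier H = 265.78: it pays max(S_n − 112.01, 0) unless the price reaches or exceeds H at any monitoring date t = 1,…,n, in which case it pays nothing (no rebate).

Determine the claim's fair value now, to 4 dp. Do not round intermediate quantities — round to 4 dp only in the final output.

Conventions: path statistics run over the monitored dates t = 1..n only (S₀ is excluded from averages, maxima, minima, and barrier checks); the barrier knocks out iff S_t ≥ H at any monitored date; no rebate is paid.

price = 18.6626

Risk-neutral up-probability p* = (R−d)/(u−d) = (1.24−0.69)/(1.47−0.69) = 0.7051; the claim prices as the p*-weighted sum of path payoffs discounted by R^4.
Enumerate all 2^4 = 16 price paths (U = up ×1.47, D = down ×0.69); each path with k up-moves has probability p*^k·(1−p*)^(4−k).
DDDD: M=78.6600, payoff=0.0000, prob=0.007560
UDDD: M=167.5800, payoff=0.0000, prob=0.018079
DUDD: M=115.6302, payoff=0.0000, prob=0.018079
UUDD: M=246.3426, payoff=5.2737, prob=0.043232
DDUD: M=79.7848, payoff=0.0000, prob=0.018079
UDUD: M=169.9764, payoff=5.2737, prob=0.043232
DUUD: M=169.9764, payoff=5.2737, prob=0.043232
UUUD: M=362.1236, payoff=0.0000, prob=0.103380
DDDU: M=78.6600, payoff=0.0000, prob=0.018079
UDDU: M=167.5800, payoff=5.2737, prob=0.043232
DUDU: M=117.2837, payoff=5.2737, prob=0.043232
UUDU: M=249.8653, payoff=137.8553, prob=0.103380
DDUU: M=117.2837, payoff=5.2737, prob=0.043232
UDUU: M=249.8653, payoff=137.8553, prob=0.103380
DUUU: M=249.8653, payoff=137.8553, prob=0.103380
UUUU: M=532.3217, payoff=0.0000, prob=0.247214
Price = Σ prob·payoff / R^4 = 44.122488 / 2.364214 = 18.6626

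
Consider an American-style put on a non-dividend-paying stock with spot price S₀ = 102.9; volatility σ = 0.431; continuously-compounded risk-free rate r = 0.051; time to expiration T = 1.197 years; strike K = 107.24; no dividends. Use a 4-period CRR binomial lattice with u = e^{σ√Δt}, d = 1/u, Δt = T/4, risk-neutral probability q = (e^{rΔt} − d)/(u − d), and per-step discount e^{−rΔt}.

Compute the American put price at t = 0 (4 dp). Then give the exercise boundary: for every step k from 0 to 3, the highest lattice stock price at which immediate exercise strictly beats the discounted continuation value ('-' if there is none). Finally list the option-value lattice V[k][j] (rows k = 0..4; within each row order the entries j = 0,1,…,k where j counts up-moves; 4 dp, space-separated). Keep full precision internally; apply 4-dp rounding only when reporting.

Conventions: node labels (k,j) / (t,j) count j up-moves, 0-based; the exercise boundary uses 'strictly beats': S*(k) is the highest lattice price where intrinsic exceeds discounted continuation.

price = 18.8301
boundary = - - 64.2134 81.2869
tree:
18.8301
29.0697 8.0623
43.0266 14.5032 1.1663
56.5140 25.9531 2.2498 0.0000
67.1685 43.0266 4.3400 0.0000 0.0000

params: Δt=0.29925 u=1.26589 d=0.78996 q=0.47364 e^(-rΔt)=0.98485
t_4 payoffs: 67.1685 43.0266 4.3400 0.0000 0.0000
t_3: node(3,0) S=50.7260 payoff=56.5140 vs cont=54.8898 → 56.5140 [stop]  node(3,1) S=81.2869 payoff=25.9531 vs cont=24.3289 → 25.9531 [stop]  node(3,2) S=130.2598 payoff=0.0000 vs cont=2.2498 → 2.2498 [wait]  node(3,3) S=208.7374 payoff=0.0000 vs cont=0.0000 → 0.0000 [wait]  ⇒ S*(3)=81.2869
t_2: node(2,0) S=64.2134 payoff=43.0266 vs cont=41.4024 → 43.0266 [stop]  node(2,1) S=102.9000 payoff=4.3400 vs cont=14.5032 → 14.5032 [wait]  node(2,2) S=164.8942 payoff=0.0000 vs cont=1.1663 → 1.1663 [wait]  ⇒ S*(2)=64.2134
t_1: node(1,0) S=81.2869 payoff=25.9531 vs cont=29.0697 → 29.0697 [wait]  node(1,1) S=130.2598 payoff=0.0000 vs cont=8.0623 → 8.0623 [wait]  ⇒ S*(1)=-
t_0: node(0,0) S=102.9000 payoff=4.3400 vs cont=18.8301 → 18.8301 [wait]  ⇒ S*(0)=-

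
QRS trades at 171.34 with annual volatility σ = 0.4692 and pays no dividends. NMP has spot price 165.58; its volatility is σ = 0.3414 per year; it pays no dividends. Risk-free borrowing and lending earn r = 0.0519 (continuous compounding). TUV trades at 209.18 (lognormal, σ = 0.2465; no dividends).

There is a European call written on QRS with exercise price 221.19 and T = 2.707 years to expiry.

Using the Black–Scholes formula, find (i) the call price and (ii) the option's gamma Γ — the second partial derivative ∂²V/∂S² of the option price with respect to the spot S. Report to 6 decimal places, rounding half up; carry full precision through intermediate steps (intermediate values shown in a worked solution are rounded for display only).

price = 44.764691
Γ = 0.002932

σ√T = 0.4692·√2.707 = 0.771973
d₁ = (ln(S/K) + (r+σ²/2)T) / (σ√T) = (ln(171.34/221.19) + (0.0519+0.4692²/2)·2.707) / 0.771973 = (-0.255372 + 0.438464) / 0.771973 = 0.237174
d₂ = d₁ − σ√T = 0.237174 − 0.771973 = -0.534799
e^{−rT} = 0.868929
N(d₁) = 0.593739,  N(d₂) = 0.296395
Call price V = S·N(d₁) − K·e^{−rT}·N(d₂) = 101.731289 − 56.966598 = 44.764691
φ(d₁) = (1/√(2π))·e^{−d₁²/2} = 0.387878
Γ = φ(d₁) / (S·σ·√T) = 0.002932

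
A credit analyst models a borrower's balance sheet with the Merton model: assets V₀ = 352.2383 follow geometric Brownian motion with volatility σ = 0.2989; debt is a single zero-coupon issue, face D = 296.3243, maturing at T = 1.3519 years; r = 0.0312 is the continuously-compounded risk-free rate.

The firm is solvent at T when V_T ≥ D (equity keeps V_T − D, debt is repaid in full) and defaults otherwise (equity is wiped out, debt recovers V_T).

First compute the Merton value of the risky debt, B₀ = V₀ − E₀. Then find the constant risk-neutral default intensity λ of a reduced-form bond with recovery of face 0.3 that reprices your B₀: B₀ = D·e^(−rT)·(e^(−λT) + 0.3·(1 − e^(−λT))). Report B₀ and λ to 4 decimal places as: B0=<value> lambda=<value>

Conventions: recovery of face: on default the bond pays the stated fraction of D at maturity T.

Work the structural quantities from V₀ = 352.2383 against face 296.3243:
d₁ = [ln(V₀/D) + (r + σ²/2)T] / (σ√T)
   = [ln(352.2383/296.3243) + (0.0312 + 0.5·0.2989²)·1.3519] / (0.2989·√1.3519)
   = [0.172853 + 0.102569] / 0.347535 = 0.792505
d₂ = d₁ − σ√T = 0.792505 − 0.347535 = 0.444970
N(d₁) = 0.785967,  N(d₂) = 0.671829,  e^(−rT) = 0.958698
E₀ = V₀·N(d₁) − D·e^(−rT)·N(d₂)
   = 352.2383·0.785967 − 296.3243·0.958698·0.671829 = 85.990657
B₀ = V₀ − E₀ = 352.2383 − 85.990657 = 266.247643
e^(−λT) = (B₀·e^(rT)/D − 0.3)/(1 − 0.3) = (266.2476·1.043081/296.3243 − 0.3)/0.7 = 0.91029923
λ = −ln(0.91029923)/1.3519 = 0.069518

B0=266.2476 lambda=0.0695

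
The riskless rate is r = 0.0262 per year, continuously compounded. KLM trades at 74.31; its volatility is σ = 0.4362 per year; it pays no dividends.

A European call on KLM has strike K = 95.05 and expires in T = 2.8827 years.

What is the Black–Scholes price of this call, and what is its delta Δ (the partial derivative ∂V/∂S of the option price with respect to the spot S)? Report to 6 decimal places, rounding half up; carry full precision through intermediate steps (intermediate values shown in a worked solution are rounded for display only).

price = 17.138082
Δ = 0.555633

σ√T = 0.4362·√2.8827 = 0.740603
d₁ = (ln(S/K) + (r+σ²/2)T) / (σ√T) = (ln(74.31/95.05) + (0.0262+0.4362²/2)·2.8827) / 0.740603 = (-0.246158 + 0.349773) / 0.740603 = 0.139907
d₂ = d₁ − σ√T = 0.139907 − 0.740603 = -0.600696
e^{−rT} = 0.927255
N(d₁) = 0.555633,  N(d₂) = 0.274021
Call price V = S·N(d₁) − K·e^{−rT}·N(d₂) = 41.289107 − 24.151025 = 17.138082
Δ = N(d₁) = 0.555633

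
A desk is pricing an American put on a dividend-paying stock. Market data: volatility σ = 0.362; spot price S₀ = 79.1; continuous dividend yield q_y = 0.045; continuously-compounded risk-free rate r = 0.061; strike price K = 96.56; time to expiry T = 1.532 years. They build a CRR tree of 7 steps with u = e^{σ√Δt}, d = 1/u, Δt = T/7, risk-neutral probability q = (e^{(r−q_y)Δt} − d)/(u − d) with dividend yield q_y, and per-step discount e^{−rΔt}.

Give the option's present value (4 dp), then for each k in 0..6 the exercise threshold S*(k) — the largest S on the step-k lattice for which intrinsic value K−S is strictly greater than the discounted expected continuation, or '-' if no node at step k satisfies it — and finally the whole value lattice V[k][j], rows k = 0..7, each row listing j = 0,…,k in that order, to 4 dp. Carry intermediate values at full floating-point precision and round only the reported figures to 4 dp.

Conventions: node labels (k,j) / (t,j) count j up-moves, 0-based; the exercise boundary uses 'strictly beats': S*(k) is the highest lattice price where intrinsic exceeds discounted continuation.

params: Δt=0.21886 u=1.18454 d=0.84421 q=0.46807 e^(-rΔt)=0.98674
t_7 payoffs: 72.3866 62.6417 48.9683 29.7828 2.8632 0.0000 0.0000 0.0000
t_6: node(6,0) S=28.6343 payoff=67.9257 vs cont=66.9258 → 67.9257 [stop]  node(6,1) S=40.1775 payoff=56.3825 vs cont=55.4957 → 56.3825 [stop]  node(6,2) S=56.3741 payoff=40.1859 vs cont=39.4578 → 40.1859 [stop]  node(6,3) S=79.1000 payoff=17.4600 vs cont=16.9547 → 17.4600 [stop]  node(6,4) S=110.9873 payoff=0.0000 vs cont=1.5028 → 1.5028 [wait]  node(6,5) S=155.7292 payoff=0.0000 vs cont=0.0000 → 0.0000 [wait]  node(6,6) S=218.5078 payoff=0.0000 vs cont=0.0000 → 0.0000 [wait]  ⇒ S*(6)=79.1000
t_5: node(5,0) S=33.9183 payoff=62.6417 vs cont=61.6935 → 62.6417 [stop]  node(5,1) S=47.5917 payoff=48.9683 vs cont=48.1542 → 48.9683 [stop]  node(5,2) S=66.7772 payoff=29.7828 vs cont=29.1567 → 29.7828 [stop]  node(5,3) S=93.6968 payoff=2.8632 vs cont=9.8584 → 9.8584 [wait]  node(5,4) S=131.4685 payoff=0.0000 vs cont=0.7888 → 0.7888 [wait]  node(5,5) S=184.4669 payoff=0.0000 vs cont=0.0000 → 0.0000 [wait]  ⇒ S*(5)=66.7772
t_4: node(4,0) S=40.1775 payoff=56.3825 vs cont=55.4957 → 56.3825 [stop]  node(4,1) S=56.3741 payoff=40.1859 vs cont=39.4578 → 40.1859 [stop]  node(4,2) S=79.1000 payoff=17.4600 vs cont=20.1855 → 20.1855 [wait]  node(4,3) S=110.9873 payoff=0.0000 vs cont=5.5388 → 5.5388 [wait]  node(4,4) S=155.7292 payoff=0.0000 vs cont=0.4140 → 0.4140 [wait]  ⇒ S*(4)=56.3741
t_3: node(3,0) S=47.5917 payoff=48.9683 vs cont=48.1542 → 48.9683 [stop]  node(3,1) S=66.7772 payoff=29.7828 vs cont=30.4155 → 30.4155 [wait]  node(3,2) S=93.6968 payoff=2.8632 vs cont=13.1530 → 13.1530 [wait]  node(3,3) S=131.4685 payoff=0.0000 vs cont=3.0984 → 3.0984 [wait]  ⇒ S*(3)=47.5917
t_2: node(2,0) S=56.3741 payoff=40.1859 vs cont=39.7501 → 40.1859 [stop]  node(2,1) S=79.1000 payoff=17.4600 vs cont=22.0393 → 22.0393 [wait]  node(2,2) S=110.9873 payoff=0.0000 vs cont=8.3347 → 8.3347 [wait]  ⇒ S*(2)=56.3741
t_1: node(1,0) S=66.7772 payoff=29.7828 vs cont=31.2717 → 31.2717 [wait]  node(1,1) S=93.6968 payoff=2.8632 vs cont=15.4174 → 15.4174 [wait]  ⇒ S*(1)=-
t_0: node(0,0) S=79.1000 payoff=17.4600 vs cont=23.5345 → 23.5345 [wait]  ⇒ S*(0)=-

price = 23.5345
boundary = - - 56.3741 47.5917 56.3741 66.7772 79.1000
tree:
23.5345
31.2717 15.4174
40.1859 22.0393 8.3347
48.9683 30.4155 13.1530 3.0984
56.3825 40.1859 20.1855 5.5388 0.4140
62.6417 48.9683 29.7828 9.8584 0.7888 0.0000
67.9257 56.3825 40.1859 17.4600 1.5028 0.0000 0.0000
72.3866 62.6417 48.9683 29.7828 2.8632 0.0000 0.0000 0.0000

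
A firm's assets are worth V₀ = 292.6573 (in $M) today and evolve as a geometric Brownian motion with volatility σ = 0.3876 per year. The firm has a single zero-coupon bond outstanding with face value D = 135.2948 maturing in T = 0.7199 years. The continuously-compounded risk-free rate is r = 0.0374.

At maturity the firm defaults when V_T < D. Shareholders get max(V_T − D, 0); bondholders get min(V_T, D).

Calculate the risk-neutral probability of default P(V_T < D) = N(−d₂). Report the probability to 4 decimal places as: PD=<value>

With assets at 292.6573 and a single debt payment of 135.2948 at 0.7199 years:
d₁ = [ln(V₀/D) + (r + σ²/2)T] / (σ√T)
   = [ln(292.6573/135.2948) + (0.0374 + 0.5·0.3876²)·0.7199] / (0.3876·√0.7199)
   = [0.771546 + 0.081001] / 0.328867 = 2.592379
d₂ = d₁ − σ√T = 2.592379 − 0.328867 = 2.263513
risk-neutral PD = N(−d₂) = N(-2.263513) = 0.011802

PD=0.0118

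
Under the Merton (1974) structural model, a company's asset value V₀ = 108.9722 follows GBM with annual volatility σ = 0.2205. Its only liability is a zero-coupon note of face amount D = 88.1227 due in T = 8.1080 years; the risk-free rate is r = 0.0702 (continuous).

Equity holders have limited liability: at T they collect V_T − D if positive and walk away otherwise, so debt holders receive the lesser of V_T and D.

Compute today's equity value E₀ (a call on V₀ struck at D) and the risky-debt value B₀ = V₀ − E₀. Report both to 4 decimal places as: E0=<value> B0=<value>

With assets at 108.9722 and a single debt payment of 88.1227 at 8.1080 years:
d₁ = [ln(V₀/D) + (r + σ²/2)T] / (σ√T)
   = [ln(108.9722/88.1227) + (0.0702 + 0.5·0.2205²)·8.1080] / (0.2205·√8.1080)
   = [0.212363 + 0.766288] / 0.627864 = 1.558699
d₂ = d₁ − σ√T = 1.558699 − 0.627864 = 0.930835
N(d₁) = 0.940466,  N(d₂) = 0.824031,  e^(−rT) = 0.565988
E₀ = V₀·N(d₁) − D·e^(−rT)·N(d₂)
   = 108.9722·0.940466 − 88.1227·0.565988·0.824031 = 61.384964
B₀ = V₀ − E₀ = 108.9722 − 61.384964 = 47.587236

E0=61.3850 B0=47.5872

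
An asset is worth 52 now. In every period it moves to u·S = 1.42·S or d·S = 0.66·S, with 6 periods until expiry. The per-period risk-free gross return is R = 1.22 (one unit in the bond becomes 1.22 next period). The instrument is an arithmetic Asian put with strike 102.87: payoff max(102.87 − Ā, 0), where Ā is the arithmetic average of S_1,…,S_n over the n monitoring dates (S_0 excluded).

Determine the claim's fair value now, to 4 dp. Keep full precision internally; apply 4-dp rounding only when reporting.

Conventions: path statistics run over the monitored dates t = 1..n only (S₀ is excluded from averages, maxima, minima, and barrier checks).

Set p* = 0.7368 (from d < R < u); the path-dependent value is the discounted p*-expectation over all price paths.
Enumerate all 2^6 = 64 price paths (U = up ×1.42, D = down ×0.66); each path with k up-moves has probability p*^k·(1−p*)^(6−k).
DDDDDD: Ā=15.4330, payoff=87.4370, prob=0.000332
UDDDDD: Ā=33.2043, payoff=69.6657, prob=0.000930
DUDDDD: Ā=26.6177, payoff=76.2523, prob=0.000930
UUDDDD: Ā=57.2683, payoff=45.6017, prob=0.002604
DDUDDD: Ā=22.2705, payoff=80.5995, prob=0.000930
UDUDDD: Ā=47.9152, payoff=54.9548, prob=0.002604
DUUDDD: Ā=41.3286, payoff=61.5414, prob=0.002604
UUUDDD: Ā=88.9190, payoff=13.9510, prob=0.007291
DDDUDD: Ā=19.4013, payoff=83.4687, prob=0.000930
UDDUDD: Ā=41.7422, payoff=61.1278, prob=0.002604
DUDUDD: Ā=35.1555, payoff=67.7145, prob=0.002604
UUDUDD: Ā=75.6377, payoff=27.2323, prob=0.007291
DDUUDD: Ā=30.8083, payoff=72.0617, prob=0.002604
UDUUDD: Ā=66.2846, payoff=36.5854, prob=0.007291
DUUUDD: Ā=59.6980, payoff=43.1720, prob=0.007291
UUUUDD: Ā=128.4411, payoff=0.0000, prob=0.020414
DDDDUD: Ā=17.5077, payoff=85.3623, prob=0.000930
UDDDUD: Ā=37.6680, payoff=65.2020, prob=0.002604
DUDDUD: Ā=31.0814, payoff=71.7886, prob=0.002604
UUDDUD: Ā=66.8720, payoff=35.9980, prob=0.007291
DDUDUD: Ā=26.7342, payoff=76.1358, prob=0.002604
UDUDUD: Ā=57.5189, payoff=45.3511, prob=0.007291
DUUDUD: Ā=50.9323, payoff=51.9377, prob=0.007291
UUUDUD: Ā=109.5815, payoff=0.0000, prob=0.020414
DDDUUD: Ā=23.8650, payoff=79.0050, prob=0.002604
UDDUUD: Ā=51.3459, payoff=51.5241, prob=0.007291
DUDUUD: Ā=44.7592, payoff=58.1108, prob=0.007291
UUDUUD: Ā=96.3002, payoff=6.5698, prob=0.020414
DDUUUD: Ā=40.4120, payoff=62.4580, prob=0.007291
UDUUUD: Ā=86.9471, payoff=15.9229, prob=0.020414
DUUUUD: Ā=80.3605, payoff=22.5095, prob=0.020414
UUUUUD: Ā=172.8967, payoff=0.0000, prob=0.057160
DDDDDU: Ā=16.2579, payoff=86.6121, prob=0.000930
UDDDDU: Ā=34.9790, payoff=67.8910, prob=0.002604
DUDDDU: Ā=28.3924, payoff=74.4776, prob=0.002604
UUDDDU: Ā=61.0866, payoff=41.7834, prob=0.007291
DDUDDU: Ā=24.0452, payoff=78.8248, prob=0.002604
UDUDDU: Ā=51.7336, payoff=51.1364, prob=0.007291
DUUDDU: Ā=45.1469, payoff=57.7231, prob=0.007291
UUUDDU: Ā=97.1343, payoff=5.7357, prob=0.020414
DDDUDU: Ā=21.1760, payoff=81.6940, prob=0.002604
UDDUDU: Ā=45.5606, payoff=57.3094, prob=0.007291
DUDUDU: Ā=38.9739, payoff=63.8961, prob=0.007291
UUDUDU: Ā=83.8529, payoff=19.0171, prob=0.020414
DDUUDU: Ā=34.6267, payoff=68.2433, prob=0.007291
UDUUDU: Ā=74.4998, payoff=28.3702, prob=0.020414
DUUUDU: Ā=67.9132, payoff=34.9568, prob=0.020414
UUUUDU: Ā=146.1162, payoff=0.0000, prob=0.057160
DDDDUU: Ā=19.2824, payoff=83.5876, prob=0.002604
UDDDUU: Ā=41.4864, payoff=61.3836, prob=0.007291
DUDDUU: Ā=34.8997, payoff=67.9703, prob=0.007291
UUDDUU: Ā=75.0872, payoff=27.7828, prob=0.020414
DDUDUU: Ā=30.5525, payoff=72.3175, prob=0.007291
UDUDUU: Ā=65.7341, payoff=37.1359, prob=0.020414
DUUDUU: Ā=59.1475, payoff=43.7225, prob=0.020414
UUUDUU: Ā=127.2567, payoff=0.0000, prob=0.057160
DDDUUU: Ā=27.6833, payoff=75.1867, prob=0.007291
UDDUUU: Ā=59.5611, payoff=43.3089, prob=0.020414
DUDUUU: Ā=52.9745, payoff=49.8955, prob=0.020414
UUDUUU: Ā=113.9753, payoff=0.0000, prob=0.057160
DDUUUU: Ā=48.6273, payoff=54.2427, prob=0.020414
UDUUUU: Ā=104.6223, payoff=0.0000, prob=0.057160
DUUUUU: Ā=98.0356, payoff=4.8344, prob=0.057160
UUUUUU: Ā=210.9251, payoff=0.0000, prob=0.160047
Price = Σ prob·payoff / R^6 = 19.016547 / 3.297304 = 5.7673

price = 5.7673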